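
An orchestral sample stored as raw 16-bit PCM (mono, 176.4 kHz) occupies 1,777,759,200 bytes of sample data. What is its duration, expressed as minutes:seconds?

Byte rate = 176,400 × 2 × 1 = 352,800 bytes/s.
Duration = 1,777,759,200 / 352,800 = 5,039 s.
5,039 s = 83:59.

83:59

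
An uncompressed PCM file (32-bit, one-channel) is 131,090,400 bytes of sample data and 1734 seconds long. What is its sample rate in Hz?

Bytes = sample_rate × seconds × bytes_per_sample × channels.
sample_rate = 131,090,400 / (1,734 × 4 × 1) = 131,090,400 / 6,936 = 18,900 Hz.

18,900 Hz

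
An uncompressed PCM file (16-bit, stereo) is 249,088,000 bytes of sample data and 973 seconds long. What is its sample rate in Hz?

64,000 Hz

Bytes = sample_rate × seconds × bytes_per_sample × channels.
sample_rate = 249,088,000 / (973 × 2 × 2) = 249,088,000 / 3,892 = 64,000 Hz.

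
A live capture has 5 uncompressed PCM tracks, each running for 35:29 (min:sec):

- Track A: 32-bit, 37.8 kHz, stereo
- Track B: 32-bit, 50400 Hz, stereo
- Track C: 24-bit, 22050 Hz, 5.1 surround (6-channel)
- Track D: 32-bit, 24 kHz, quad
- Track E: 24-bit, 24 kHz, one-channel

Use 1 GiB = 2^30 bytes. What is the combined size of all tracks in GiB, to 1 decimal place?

3.1 GiB

35:29 (min:sec) = 2,129 s.
Track A: 37,800 × 2,129 × 4 × 2 = 643,809,600 bytes.
Track B: 50,400 × 2,129 × 4 × 2 = 858,412,800 bytes.
Track C: 22,050 × 2,129 × 3 × 6 = 845,000,100 bytes.
Track D: 24,000 × 2,129 × 4 × 4 = 817,536,000 bytes.
Track E: 24,000 × 2,129 × 3 × 1 = 153,288,000 bytes.
Total = 3,318,046,500 bytes = 3.1 GiB.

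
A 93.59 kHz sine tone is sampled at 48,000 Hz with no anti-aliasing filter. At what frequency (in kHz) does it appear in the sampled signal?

2.41 kHz

Nyquist = 48,000/2 = 24,000 Hz; 93,590 Hz exceeds it.
Alias = |93,590 − 2×48,000| = |93,590 − 96,000| = 2,410 Hz = 2.41 kHz.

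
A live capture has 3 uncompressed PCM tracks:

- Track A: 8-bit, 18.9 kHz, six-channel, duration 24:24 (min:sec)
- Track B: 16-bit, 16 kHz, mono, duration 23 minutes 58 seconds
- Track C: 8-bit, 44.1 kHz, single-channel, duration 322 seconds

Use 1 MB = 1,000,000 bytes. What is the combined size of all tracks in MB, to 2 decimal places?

226.23 MB

Track A: 24:24 (min:sec) = 1,464 s; 18,900 × 1,464 × 1 × 6 = 166,017,600 bytes.
Track B: 23 minutes 58 seconds = 1,438 s; 16,000 × 1,438 × 2 × 1 = 46,016,000 bytes.
Track C: 44,100 × 322 × 1 × 1 = 14,200,200 bytes.
Total = 226,233,800 bytes = 226.23 MB.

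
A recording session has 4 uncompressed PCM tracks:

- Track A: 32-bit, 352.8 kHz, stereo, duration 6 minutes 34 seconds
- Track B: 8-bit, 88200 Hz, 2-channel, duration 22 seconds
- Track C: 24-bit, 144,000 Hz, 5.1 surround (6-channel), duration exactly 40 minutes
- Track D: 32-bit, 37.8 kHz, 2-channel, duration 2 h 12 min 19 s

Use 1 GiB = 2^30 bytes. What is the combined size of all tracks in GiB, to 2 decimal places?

Track A: 6 minutes 34 seconds = 394 s; 352,800 × 394 × 4 × 2 = 1,112,025,600 bytes.
Track B: 88,200 × 22 × 1 × 2 = 3,880,800 bytes.
Track C: exactly 40 minutes = 2,400 s; 144,000 × 2,400 × 3 × 6 = 6,220,800,000 bytes.
Track D: 2 h 12 min 19 s = 7,939 s; 37,800 × 7,939 × 4 × 2 = 2,400,753,600 bytes.
Total = 9,737,460,000 bytes = 9.07 GiB.

9.07 GiB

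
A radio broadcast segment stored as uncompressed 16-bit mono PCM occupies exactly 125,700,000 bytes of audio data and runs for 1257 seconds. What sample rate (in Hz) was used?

50,000 Hz

Bytes = sample_rate × seconds × bytes_per_sample × channels.
sample_rate = 125,700,000 / (1,257 × 2 × 1) = 125,700,000 / 2,514 = 50,000 Hz.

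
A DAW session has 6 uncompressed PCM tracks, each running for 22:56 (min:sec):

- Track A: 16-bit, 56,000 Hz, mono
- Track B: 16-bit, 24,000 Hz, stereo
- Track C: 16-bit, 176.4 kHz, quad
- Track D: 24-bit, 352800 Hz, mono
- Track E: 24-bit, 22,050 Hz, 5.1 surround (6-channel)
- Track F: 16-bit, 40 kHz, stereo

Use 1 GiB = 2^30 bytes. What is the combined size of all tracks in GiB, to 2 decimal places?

4.15 GiB

22:56 (min:sec) = 1,376 s.
Track A: 56,000 × 1,376 × 2 × 1 = 154,112,000 bytes.
Track B: 24,000 × 1,376 × 2 × 2 = 132,096,000 bytes.
Track C: 176,400 × 1,376 × 2 × 4 = 1,941,811,200 bytes.
Track D: 352,800 × 1,376 × 3 × 1 = 1,456,358,400 bytes.
Track E: 22,050 × 1,376 × 3 × 6 = 546,134,400 bytes.
Track F: 40,000 × 1,376 × 2 × 2 = 220,160,000 bytes.
Total = 4,450,672,000 bytes = 4.15 GiB.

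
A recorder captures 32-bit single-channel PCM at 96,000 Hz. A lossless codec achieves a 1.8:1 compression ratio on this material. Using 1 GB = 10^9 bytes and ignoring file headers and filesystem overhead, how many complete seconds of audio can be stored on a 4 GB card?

Uncompressed byte rate = 96,000 × 4 × 1 = 384,000 bytes/s.
After 1.8:1 compression, effective rate ≈ 213333.33 bytes/s.
Capacity = 4 × 1,000,000,000 = 4,000,000,000 bytes.
4,000,000,000 / effective rate ≈ 18750 s → 18,750 seconds.

18,750 seconds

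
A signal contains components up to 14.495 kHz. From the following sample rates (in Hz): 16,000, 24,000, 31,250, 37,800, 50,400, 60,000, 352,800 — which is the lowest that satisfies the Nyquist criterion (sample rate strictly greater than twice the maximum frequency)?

31,250 Hz

Need sample rate > 2 × 14,495 = 28,990 Hz.
Lowest listed rate above 28,990 Hz is 31,250 Hz.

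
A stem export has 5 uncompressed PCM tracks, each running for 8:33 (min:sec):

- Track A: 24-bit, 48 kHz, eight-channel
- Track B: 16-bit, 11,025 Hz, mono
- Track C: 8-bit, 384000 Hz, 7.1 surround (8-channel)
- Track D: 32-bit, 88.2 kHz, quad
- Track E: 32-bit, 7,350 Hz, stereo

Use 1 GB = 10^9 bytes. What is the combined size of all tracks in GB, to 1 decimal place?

8:33 (min:sec) = 513 s.
Track A: 48,000 × 513 × 3 × 8 = 590,976,000 bytes.
Track B: 11,025 × 513 × 2 × 1 = 11,311,650 bytes.
Track C: 384,000 × 513 × 1 × 8 = 1,575,936,000 bytes.
Track D: 88,200 × 513 × 4 × 4 = 723,945,600 bytes.
Track E: 7,350 × 513 × 4 × 2 = 30,164,400 bytes.
Total = 2,932,333,650 bytes = 2.9 GB.

2.9 GB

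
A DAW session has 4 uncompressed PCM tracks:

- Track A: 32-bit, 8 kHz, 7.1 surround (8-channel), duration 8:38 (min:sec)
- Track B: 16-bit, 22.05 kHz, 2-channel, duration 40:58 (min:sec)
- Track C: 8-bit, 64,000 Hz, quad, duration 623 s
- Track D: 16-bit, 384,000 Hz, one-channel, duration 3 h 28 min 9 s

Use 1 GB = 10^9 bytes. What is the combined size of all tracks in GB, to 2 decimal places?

Track A: 8:38 (min:sec) = 518 s; 8,000 × 518 × 4 × 8 = 132,608,000 bytes.
Track B: 40:58 (min:sec) = 2,458 s; 22,050 × 2,458 × 2 × 2 = 216,795,600 bytes.
Track C: 64,000 × 623 × 1 × 4 = 159,488,000 bytes.
Track D: 3 h 28 min 9 s = 12,489 s; 384,000 × 12,489 × 2 × 1 = 9,591,552,000 bytes.
Total = 10,100,443,600 bytes = 10.10 GB.

10.10 GB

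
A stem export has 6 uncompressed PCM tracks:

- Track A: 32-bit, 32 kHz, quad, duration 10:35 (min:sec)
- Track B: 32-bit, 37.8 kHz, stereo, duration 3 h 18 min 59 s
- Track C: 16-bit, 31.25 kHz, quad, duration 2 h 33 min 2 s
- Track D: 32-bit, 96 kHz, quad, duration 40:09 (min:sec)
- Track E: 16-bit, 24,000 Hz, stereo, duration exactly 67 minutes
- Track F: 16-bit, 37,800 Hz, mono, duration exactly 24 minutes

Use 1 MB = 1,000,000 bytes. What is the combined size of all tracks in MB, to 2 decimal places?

Track A: 10:35 (min:sec) = 635 s; 32,000 × 635 × 4 × 4 = 325,120,000 bytes.
Track B: 3 h 18 min 59 s = 11,939 s; 37,800 × 11,939 × 4 × 2 = 3,610,353,600 bytes.
Track C: 2 h 33 min 2 s = 9,182 s; 31,250 × 9,182 × 2 × 4 = 2,295,500,000 bytes.
Track D: 40:09 (min:sec) = 2,409 s; 96,000 × 2,409 × 4 × 4 = 3,700,224,000 bytes.
Track E: exactly 67 minutes = 4,020 s; 24,000 × 4,020 × 2 × 2 = 385,920,000 bytes.
Track F: exactly 24 minutes = 1,440 s; 37,800 × 1,440 × 2 × 1 = 108,864,000 bytes.
Total = 10,425,981,600 bytes = 10425.98 MB.

10425.98 MB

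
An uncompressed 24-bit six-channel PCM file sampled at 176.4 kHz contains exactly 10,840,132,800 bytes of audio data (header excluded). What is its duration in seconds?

3,414 seconds

Byte rate = 176,400 × 3 × 6 = 3,175,200 bytes/s.
Duration = 10,840,132,800 / 3,175,200 = 3,414 s.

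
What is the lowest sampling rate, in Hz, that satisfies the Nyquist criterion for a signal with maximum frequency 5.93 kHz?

11,860 Hz

Minimum sample rate = 2 × 5,930 Hz = 11,860 Hz.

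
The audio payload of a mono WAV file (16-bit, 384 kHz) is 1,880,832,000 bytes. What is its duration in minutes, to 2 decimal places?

Byte rate = 384,000 × 2 × 1 = 768,000 bytes/s.
Duration = 1,880,832,000 / 768,000 = 2,449 s.
2,449 s / 60 = 40.82 minutes.

40.82 minutes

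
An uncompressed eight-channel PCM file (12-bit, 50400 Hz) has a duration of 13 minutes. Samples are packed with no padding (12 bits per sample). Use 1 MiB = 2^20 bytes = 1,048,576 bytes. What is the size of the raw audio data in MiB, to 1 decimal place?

Duration = 13 minutes = 780 s.
Bits = 50,400 × 780 × 12 × 8 = 3,773,952,000 bits = 471,744,000 bytes.
471,744,000 / 1,048,576 = 449.9 MiB.

449.9 MiB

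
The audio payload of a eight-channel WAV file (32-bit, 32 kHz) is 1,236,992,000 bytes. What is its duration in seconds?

Byte rate = 32,000 × 4 × 8 = 1,024,000 bytes/s.
Duration = 1,236,992,000 / 1,024,000 = 1,208 s.

1,208 seconds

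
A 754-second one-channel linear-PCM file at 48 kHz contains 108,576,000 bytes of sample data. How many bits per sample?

24 bits

Bytes per sample = 108,576,000 / (48,000 × 754 × 1) = 108,576,000 / 36,192,000 = 3.
Bit depth = 3 × 8 = 24 bits.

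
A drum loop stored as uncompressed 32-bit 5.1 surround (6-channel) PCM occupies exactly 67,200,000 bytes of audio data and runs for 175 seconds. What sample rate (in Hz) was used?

16,000 Hz

Bytes = sample_rate × seconds × bytes_per_sample × channels.
sample_rate = 67,200,000 / (175 × 4 × 6) = 67,200,000 / 4,200 = 16,000 Hz.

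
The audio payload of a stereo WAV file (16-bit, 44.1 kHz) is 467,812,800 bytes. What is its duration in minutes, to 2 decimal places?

Byte rate = 44,100 × 2 × 2 = 176,400 bytes/s.
Duration = 467,812,800 / 176,400 = 2,652 s.
2,652 s / 60 = 44.20 minutes.

44.20 minutes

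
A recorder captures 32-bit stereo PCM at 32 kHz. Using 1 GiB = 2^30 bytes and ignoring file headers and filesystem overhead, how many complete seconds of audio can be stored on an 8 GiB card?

33,554 seconds

Uncompressed byte rate = 32,000 × 4 × 2 = 256,000 bytes/s.
Capacity = 8 × 1,073,741,824 = 8,589,934,592 bytes.
8,589,934,592 / 256,000 ≈ 33554.43 s → 33,554 seconds.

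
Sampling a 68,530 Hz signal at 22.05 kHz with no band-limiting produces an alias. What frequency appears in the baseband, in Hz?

Nyquist = 22,050/2 = 11,025 Hz; 68,530 Hz exceeds it.
Alias = |68,530 − 3×22,050| = |68,530 − 66,150| = 2,380 Hz.

2,380 Hz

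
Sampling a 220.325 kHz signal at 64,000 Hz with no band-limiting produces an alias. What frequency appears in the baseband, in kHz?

Nyquist = 64,000/2 = 32,000 Hz; 220,325 Hz exceeds it.
Alias = |220,325 − 3×64,000| = |220,325 − 192,000| = 28,325 Hz = 28.325 kHz.

28.325 kHz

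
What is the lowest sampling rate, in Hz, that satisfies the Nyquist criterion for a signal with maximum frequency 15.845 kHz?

31,690 Hz

Minimum sample rate = 2 × 15,845 Hz = 31,690 Hz.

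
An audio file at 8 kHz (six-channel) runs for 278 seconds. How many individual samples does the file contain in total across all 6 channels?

8,000 × 278 s × 6 ch = 13,344,000 samples.

13,344,000 samples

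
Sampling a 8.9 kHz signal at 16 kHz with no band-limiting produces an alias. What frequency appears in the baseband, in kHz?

7.1 kHz

Nyquist = 16,000/2 = 8,000 Hz; 8,900 Hz exceeds it.
Alias = |8,900 − 1×16,000| = |8,900 − 16,000| = 7,100 Hz = 7.1 kHz.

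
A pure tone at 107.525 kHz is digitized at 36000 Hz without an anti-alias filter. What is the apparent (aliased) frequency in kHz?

Nyquist = 36,000/2 = 18,000 Hz; 107,525 Hz exceeds it.
Alias = |107,525 − 3×36,000| = |107,525 − 108,000| = 475 Hz = 0.475 kHz.

0.475 kHz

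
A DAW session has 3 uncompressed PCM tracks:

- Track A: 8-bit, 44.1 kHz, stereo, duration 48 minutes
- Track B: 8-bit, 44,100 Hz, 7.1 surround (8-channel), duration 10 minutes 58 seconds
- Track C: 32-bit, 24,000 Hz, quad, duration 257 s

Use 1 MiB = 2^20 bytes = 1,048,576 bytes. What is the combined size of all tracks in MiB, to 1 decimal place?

Track A: 48 minutes = 2,880 s; 44,100 × 2,880 × 1 × 2 = 254,016,000 bytes.
Track B: 10 minutes 58 seconds = 658 s; 44,100 × 658 × 1 × 8 = 232,142,400 bytes.
Track C: 24,000 × 257 × 4 × 4 = 98,688,000 bytes.
Total = 584,846,400 bytes = 557.8 MiB.

557.8 MiB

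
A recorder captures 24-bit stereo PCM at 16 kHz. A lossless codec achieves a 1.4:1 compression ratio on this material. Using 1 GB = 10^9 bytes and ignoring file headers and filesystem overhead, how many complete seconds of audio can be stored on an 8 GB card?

116,666 seconds

Uncompressed byte rate = 16,000 × 3 × 2 = 96,000 bytes/s.
After 1.4:1 compression, effective rate ≈ 68571.43 bytes/s.
Capacity = 8 × 1,000,000,000 = 8,000,000,000 bytes.
8,000,000,000 / effective rate ≈ 116666.67 s → 116,666 seconds.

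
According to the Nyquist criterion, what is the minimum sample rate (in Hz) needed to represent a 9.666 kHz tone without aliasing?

Minimum sample rate = 2 × 9,666 Hz = 19,332 Hz.

19,332 Hz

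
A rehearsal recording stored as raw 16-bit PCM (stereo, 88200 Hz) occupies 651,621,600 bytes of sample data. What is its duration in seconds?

Byte rate = 88,200 × 2 × 2 = 352,800 bytes/s.
Duration = 651,621,600 / 352,800 = 1,847 s.

1,847 seconds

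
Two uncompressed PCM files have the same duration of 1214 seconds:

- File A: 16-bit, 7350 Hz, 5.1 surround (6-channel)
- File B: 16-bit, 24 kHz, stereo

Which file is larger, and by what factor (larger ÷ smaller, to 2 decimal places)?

File B, by a factor of 1.09

File A: 7,350 × 2 × 6 = 88,200 bytes/s.
File B: 24,000 × 2 × 2 = 96,000 bytes/s.
File B is larger; ratio = 116,544,000 / 107,074,800 = 1.09.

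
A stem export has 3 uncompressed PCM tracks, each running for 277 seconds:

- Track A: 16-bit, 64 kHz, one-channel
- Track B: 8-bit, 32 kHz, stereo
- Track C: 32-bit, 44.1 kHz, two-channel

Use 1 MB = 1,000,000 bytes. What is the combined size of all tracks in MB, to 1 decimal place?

Track A: 64,000 × 277 × 2 × 1 = 35,456,000 bytes.
Track B: 32,000 × 277 × 1 × 2 = 17,728,000 bytes.
Track C: 44,100 × 277 × 4 × 2 = 97,725,600 bytes.
Total = 150,909,600 bytes = 150.9 MB.

150.9 MB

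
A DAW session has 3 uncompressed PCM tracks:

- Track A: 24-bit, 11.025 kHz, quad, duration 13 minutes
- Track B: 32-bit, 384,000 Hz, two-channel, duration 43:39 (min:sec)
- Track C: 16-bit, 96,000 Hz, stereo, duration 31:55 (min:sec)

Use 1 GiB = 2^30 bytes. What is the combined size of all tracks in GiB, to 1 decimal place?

Track A: 13 minutes = 780 s; 11,025 × 780 × 3 × 4 = 103,194,000 bytes.
Track B: 43:39 (min:sec) = 2,619 s; 384,000 × 2,619 × 4 × 2 = 8,045,568,000 bytes.
Track C: 31:55 (min:sec) = 1,915 s; 96,000 × 1,915 × 2 × 2 = 735,360,000 bytes.
Total = 8,884,122,000 bytes = 8.3 GiB.

8.3 GiB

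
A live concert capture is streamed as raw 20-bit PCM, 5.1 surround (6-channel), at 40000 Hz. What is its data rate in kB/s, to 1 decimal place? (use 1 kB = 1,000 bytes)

600.0 kB/s

Bit rate = 40,000 × 20 × 6 = 4,800,000 bits/s.
4,800,000 / 8 = 600,000 B/s = 600.0 kB/s.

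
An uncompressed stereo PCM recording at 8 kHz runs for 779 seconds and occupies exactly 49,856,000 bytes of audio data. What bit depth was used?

32 bits

Bytes per sample = 49,856,000 / (8,000 × 779 × 2) = 49,856,000 / 12,464,000 = 4.
Bit depth = 4 × 8 = 32 bits.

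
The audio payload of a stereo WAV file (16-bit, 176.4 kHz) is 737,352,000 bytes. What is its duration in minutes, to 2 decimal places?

17.42 minutes

Byte rate = 176,400 × 2 × 2 = 705,600 bytes/s.
Duration = 737,352,000 / 705,600 = 1,045 s.
1,045 s / 60 = 17.42 minutes.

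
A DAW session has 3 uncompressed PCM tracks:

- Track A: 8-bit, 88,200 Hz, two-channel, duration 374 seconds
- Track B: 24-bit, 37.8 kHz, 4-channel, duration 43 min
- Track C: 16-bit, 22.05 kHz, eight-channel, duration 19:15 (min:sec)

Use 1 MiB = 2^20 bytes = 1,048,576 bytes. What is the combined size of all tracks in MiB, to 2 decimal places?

Track A: 88,200 × 374 × 1 × 2 = 65,973,600 bytes.
Track B: 43 min = 2,580 s; 37,800 × 2,580 × 3 × 4 = 1,170,288,000 bytes.
Track C: 19:15 (min:sec) = 1,155 s; 22,050 × 1,155 × 2 × 8 = 407,484,000 bytes.
Total = 1,643,745,600 bytes = 1567.60 MiB.

1567.60 MiB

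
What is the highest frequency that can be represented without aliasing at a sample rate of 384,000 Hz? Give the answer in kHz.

192 kHz

Nyquist frequency = sample rate / 2 = 384,000 / 2 = 192 kHz.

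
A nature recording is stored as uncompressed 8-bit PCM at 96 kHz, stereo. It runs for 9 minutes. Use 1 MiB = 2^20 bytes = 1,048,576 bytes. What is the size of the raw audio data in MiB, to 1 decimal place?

Duration = 9 minutes = 540 s.
Bytes = 96,000 samples/s × 540 s × 1 bytes/sample × 2 ch = 103,680,000 bytes.
103,680,000 / 1,048,576 = 98.9 MiB.

98.9 MiB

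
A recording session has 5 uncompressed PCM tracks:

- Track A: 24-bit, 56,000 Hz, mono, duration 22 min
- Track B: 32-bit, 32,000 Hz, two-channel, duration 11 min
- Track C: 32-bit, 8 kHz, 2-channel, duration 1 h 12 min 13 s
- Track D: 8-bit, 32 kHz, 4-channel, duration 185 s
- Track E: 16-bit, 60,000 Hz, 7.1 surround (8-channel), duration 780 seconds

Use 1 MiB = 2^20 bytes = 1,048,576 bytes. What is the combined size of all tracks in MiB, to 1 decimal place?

1373.8 MiB

Track A: 22 min = 1,320 s; 56,000 × 1,320 × 3 × 1 = 221,760,000 bytes.
Track B: 11 min = 660 s; 32,000 × 660 × 4 × 2 = 168,960,000 bytes.
Track C: 1 h 12 min 13 s = 4,333 s; 8,000 × 4,333 × 4 × 2 = 277,312,000 bytes.
Track D: 32,000 × 185 × 1 × 4 = 23,680,000 bytes.
Track E: 60,000 × 780 × 2 × 8 = 748,800,000 bytes.
Total = 1,440,512,000 bytes = 1373.8 MiB.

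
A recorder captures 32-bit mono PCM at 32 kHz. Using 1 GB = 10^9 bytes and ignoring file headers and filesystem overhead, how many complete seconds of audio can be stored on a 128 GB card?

1,000,000 seconds

Uncompressed byte rate = 32,000 × 4 × 1 = 128,000 bytes/s.
Capacity = 128 × 1,000,000,000 = 128,000,000,000 bytes.
128,000,000,000 / 128,000 ≈ 1000000 s → 1,000,000 seconds.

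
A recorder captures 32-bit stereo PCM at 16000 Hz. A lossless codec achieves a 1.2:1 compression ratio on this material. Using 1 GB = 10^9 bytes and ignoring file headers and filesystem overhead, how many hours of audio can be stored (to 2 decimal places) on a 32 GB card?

Uncompressed byte rate = 16,000 × 4 × 2 = 128,000 bytes/s.
After 1.2:1 compression, effective rate ≈ 106666.67 bytes/s.
Capacity = 32 × 1,000,000,000 = 32,000,000,000 bytes.
32,000,000,000 / effective rate ≈ 300000 s → 83.33 hours.

83.33 hours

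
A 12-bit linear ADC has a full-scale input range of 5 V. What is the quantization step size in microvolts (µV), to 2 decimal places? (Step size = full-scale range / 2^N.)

5 V / 2^12 = 5 / 4,096 V = 1220.70 µV.

1220.70 µV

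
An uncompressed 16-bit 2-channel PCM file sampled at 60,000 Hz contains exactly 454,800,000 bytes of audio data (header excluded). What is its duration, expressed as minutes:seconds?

31:35

Byte rate = 60,000 × 2 × 2 = 240,000 bytes/s.
Duration = 454,800,000 / 240,000 = 1,895 s.
1,895 s = 31:35.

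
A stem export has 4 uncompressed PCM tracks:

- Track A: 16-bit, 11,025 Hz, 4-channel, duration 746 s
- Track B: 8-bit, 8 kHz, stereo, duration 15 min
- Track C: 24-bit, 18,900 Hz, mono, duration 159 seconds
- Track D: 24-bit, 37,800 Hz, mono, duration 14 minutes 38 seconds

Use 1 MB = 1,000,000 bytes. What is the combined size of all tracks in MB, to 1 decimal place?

Track A: 11,025 × 746 × 2 × 4 = 65,797,200 bytes.
Track B: 15 min = 900 s; 8,000 × 900 × 1 × 2 = 14,400,000 bytes.
Track C: 18,900 × 159 × 3 × 1 = 9,015,300 bytes.
Track D: 14 minutes 38 seconds = 878 s; 37,800 × 878 × 3 × 1 = 99,565,200 bytes.
Total = 188,777,700 bytes = 188.8 MB.

188.8 MB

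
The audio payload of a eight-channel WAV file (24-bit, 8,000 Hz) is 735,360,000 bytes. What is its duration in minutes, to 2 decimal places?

Byte rate = 8,000 × 3 × 8 = 192,000 bytes/s.
Duration = 735,360,000 / 192,000 = 3,830 s.
3,830 s / 60 = 63.83 minutes.

63.83 minutes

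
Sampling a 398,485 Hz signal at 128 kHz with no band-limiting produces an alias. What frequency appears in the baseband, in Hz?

Nyquist = 128,000/2 = 64,000 Hz; 398,485 Hz exceeds it.
Alias = |398,485 − 3×128,000| = |398,485 − 384,000| = 14,485 Hz.

14,485 Hz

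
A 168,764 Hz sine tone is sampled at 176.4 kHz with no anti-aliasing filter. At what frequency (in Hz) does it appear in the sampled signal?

7,636 Hz

Nyquist = 176,400/2 = 88,200 Hz; 168,764 Hz exceeds it.
Alias = |168,764 − 1×176,400| = |168,764 − 176,400| = 7,636 Hz.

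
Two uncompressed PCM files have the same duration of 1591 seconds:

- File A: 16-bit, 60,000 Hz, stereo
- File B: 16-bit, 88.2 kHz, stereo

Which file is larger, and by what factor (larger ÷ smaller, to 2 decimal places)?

File B, by a factor of 1.47

File A: 60,000 × 2 × 2 = 240,000 bytes/s.
File B: 88,200 × 2 × 2 = 352,800 bytes/s.
File B is larger; ratio = 561,304,800 / 381,840,000 = 1.47.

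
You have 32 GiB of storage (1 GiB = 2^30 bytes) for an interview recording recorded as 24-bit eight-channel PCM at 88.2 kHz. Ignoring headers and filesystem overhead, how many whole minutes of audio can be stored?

270 minutes

Uncompressed byte rate = 88,200 × 3 × 8 = 2,116,800 bytes/s.
Capacity = 32 × 1,073,741,824 = 34,359,738,368 bytes.
34,359,738,368 / 2,116,800 ≈ 16231.92 s → 270 minutes.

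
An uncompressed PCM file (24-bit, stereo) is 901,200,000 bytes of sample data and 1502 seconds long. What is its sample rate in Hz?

Bytes = sample_rate × seconds × bytes_per_sample × channels.
sample_rate = 901,200,000 / (1,502 × 3 × 2) = 901,200,000 / 9,012 = 100,000 Hz.

100,000 Hz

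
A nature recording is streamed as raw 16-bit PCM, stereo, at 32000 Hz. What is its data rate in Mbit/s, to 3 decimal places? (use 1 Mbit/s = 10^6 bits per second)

1.024 Mbit/s

Bit rate = 32,000 × 16 × 2 = 1,024,000 bits/s.
= 1.024 Mbit/s.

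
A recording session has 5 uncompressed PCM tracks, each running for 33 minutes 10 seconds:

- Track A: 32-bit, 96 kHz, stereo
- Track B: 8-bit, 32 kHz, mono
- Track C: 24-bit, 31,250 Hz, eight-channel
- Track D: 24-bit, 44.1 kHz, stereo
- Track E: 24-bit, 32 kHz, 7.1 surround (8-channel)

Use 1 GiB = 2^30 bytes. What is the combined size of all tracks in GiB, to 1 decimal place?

4.8 GiB

33 minutes 10 seconds = 1,990 s.
Track A: 96,000 × 1,990 × 4 × 2 = 1,528,320,000 bytes.
Track B: 32,000 × 1,990 × 1 × 1 = 63,680,000 bytes.
Track C: 31,250 × 1,990 × 3 × 8 = 1,492,500,000 bytes.
Track D: 44,100 × 1,990 × 3 × 2 = 526,554,000 bytes.
Track E: 32,000 × 1,990 × 3 × 8 = 1,528,320,000 bytes.
Total = 5,139,374,000 bytes = 4.8 GiB.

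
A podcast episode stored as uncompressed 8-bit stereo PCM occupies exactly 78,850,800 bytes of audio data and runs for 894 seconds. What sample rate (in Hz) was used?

44,100 Hz

Bytes = sample_rate × seconds × bytes_per_sample × channels.
sample_rate = 78,850,800 / (894 × 1 × 2) = 78,850,800 / 1,788 = 44,100 Hz.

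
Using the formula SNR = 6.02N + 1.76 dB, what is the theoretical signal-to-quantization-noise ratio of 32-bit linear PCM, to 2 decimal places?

6.02 × 32 + 1.76 = 194.40 dB.

194.40 dB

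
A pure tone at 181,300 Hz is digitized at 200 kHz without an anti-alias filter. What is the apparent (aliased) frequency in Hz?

Nyquist = 200,000/2 = 100,000 Hz; 181,300 Hz exceeds it.
Alias = |181,300 − 1×200,000| = |181,300 − 200,000| = 18,700 Hz.

18,700 Hz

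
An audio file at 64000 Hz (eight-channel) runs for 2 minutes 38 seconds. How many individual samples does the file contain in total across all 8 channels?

80,896,000 samples

2 minutes 38 seconds = 158 s.
64,000 × 158 s × 8 ch = 80,896,000 samples.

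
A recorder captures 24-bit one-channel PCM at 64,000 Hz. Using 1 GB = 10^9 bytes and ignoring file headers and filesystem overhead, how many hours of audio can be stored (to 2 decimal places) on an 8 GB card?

Uncompressed byte rate = 64,000 × 3 × 1 = 192,000 bytes/s.
Capacity = 8 × 1,000,000,000 = 8,000,000,000 bytes.
8,000,000,000 / 192,000 ≈ 41666.67 s → 11.57 hours.

11.57 hours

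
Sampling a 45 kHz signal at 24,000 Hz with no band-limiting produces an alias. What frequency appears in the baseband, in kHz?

3 kHz

Nyquist = 24,000/2 = 12,000 Hz; 45,000 Hz exceeds it.
Alias = |45,000 − 2×24,000| = |45,000 − 48,000| = 3,000 Hz = 3 kHz.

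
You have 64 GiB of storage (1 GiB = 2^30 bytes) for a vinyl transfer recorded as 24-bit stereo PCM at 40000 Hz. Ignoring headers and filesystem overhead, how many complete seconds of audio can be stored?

286,331 seconds

Uncompressed byte rate = 40,000 × 3 × 2 = 240,000 bytes/s.
Capacity = 64 × 1,073,741,824 = 68,719,476,736 bytes.
68,719,476,736 / 240,000 ≈ 286331.15 s → 286,331 seconds.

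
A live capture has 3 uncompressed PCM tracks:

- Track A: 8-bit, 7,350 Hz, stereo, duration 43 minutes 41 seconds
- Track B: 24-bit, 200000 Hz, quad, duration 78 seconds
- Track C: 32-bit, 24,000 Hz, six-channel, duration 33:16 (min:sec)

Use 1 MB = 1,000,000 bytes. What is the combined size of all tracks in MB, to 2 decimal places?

Track A: 43 minutes 41 seconds = 2,621 s; 7,350 × 2,621 × 1 × 2 = 38,528,700 bytes.
Track B: 200,000 × 78 × 3 × 4 = 187,200,000 bytes.
Track C: 33:16 (min:sec) = 1,996 s; 24,000 × 1,996 × 4 × 6 = 1,149,696,000 bytes.
Total = 1,375,424,700 bytes = 1375.42 MB.

1375.42 MB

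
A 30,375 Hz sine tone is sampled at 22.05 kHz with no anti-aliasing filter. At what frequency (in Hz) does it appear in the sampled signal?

8,325 Hz

Nyquist = 22,050/2 = 11,025 Hz; 30,375 Hz exceeds it.
Alias = |30,375 − 1×22,050| = |30,375 − 22,050| = 8,325 Hz.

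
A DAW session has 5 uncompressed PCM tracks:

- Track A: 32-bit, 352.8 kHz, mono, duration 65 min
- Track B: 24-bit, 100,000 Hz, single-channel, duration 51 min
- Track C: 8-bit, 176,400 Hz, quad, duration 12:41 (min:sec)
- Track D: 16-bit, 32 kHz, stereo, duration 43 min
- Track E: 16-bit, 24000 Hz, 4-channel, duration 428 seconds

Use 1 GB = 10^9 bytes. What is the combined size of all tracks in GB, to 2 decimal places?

7.37 GB

Track A: 65 min = 3,900 s; 352,800 × 3,900 × 4 × 1 = 5,503,680,000 bytes.
Track B: 51 min = 3,060 s; 100,000 × 3,060 × 3 × 1 = 918,000,000 bytes.
Track C: 12:41 (min:sec) = 761 s; 176,400 × 761 × 1 × 4 = 536,961,600 bytes.
Track D: 43 min = 2,580 s; 32,000 × 2,580 × 2 × 2 = 330,240,000 bytes.
Track E: 24,000 × 428 × 2 × 4 = 82,176,000 bytes.
Total = 7,371,057,600 bytes = 7.37 GB.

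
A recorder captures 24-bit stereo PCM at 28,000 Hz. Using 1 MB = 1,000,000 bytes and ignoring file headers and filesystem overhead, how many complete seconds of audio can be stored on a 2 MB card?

11 seconds

Uncompressed byte rate = 28,000 × 3 × 2 = 168,000 bytes/s.
Capacity = 2 × 1,000,000 = 2,000,000 bytes.
2,000,000 / 168,000 ≈ 11.9 s → 11 seconds.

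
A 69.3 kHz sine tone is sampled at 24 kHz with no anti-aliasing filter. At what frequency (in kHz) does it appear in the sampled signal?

Nyquist = 24,000/2 = 12,000 Hz; 69,300 Hz exceeds it.
Alias = |69,300 − 3×24,000| = |69,300 − 72,000| = 2,700 Hz = 2.7 kHz.

2.7 kHz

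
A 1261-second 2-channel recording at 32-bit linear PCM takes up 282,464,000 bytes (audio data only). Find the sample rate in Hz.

28,000 Hz

Bytes = sample_rate × seconds × bytes_per_sample × channels.
sample_rate = 282,464,000 / (1,261 × 4 × 2) = 282,464,000 / 10,088 = 28,000 Hz.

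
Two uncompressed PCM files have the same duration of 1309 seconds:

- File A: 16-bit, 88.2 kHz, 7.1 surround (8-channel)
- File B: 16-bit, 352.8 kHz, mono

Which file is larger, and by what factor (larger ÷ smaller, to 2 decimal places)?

File A, by a factor of 2.00

File A: 88,200 × 2 × 8 = 1,411,200 bytes/s.
File B: 352,800 × 2 × 1 = 705,600 bytes/s.
File A is larger; ratio = 1,847,260,800 / 923,630,400 = 2.00.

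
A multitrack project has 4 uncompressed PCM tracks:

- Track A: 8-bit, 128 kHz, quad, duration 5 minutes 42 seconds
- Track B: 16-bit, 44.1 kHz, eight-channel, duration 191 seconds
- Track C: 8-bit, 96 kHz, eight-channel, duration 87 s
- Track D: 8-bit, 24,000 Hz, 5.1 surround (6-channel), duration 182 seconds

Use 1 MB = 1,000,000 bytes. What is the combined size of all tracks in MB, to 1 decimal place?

Track A: 5 minutes 42 seconds = 342 s; 128,000 × 342 × 1 × 4 = 175,104,000 bytes.
Track B: 44,100 × 191 × 2 × 8 = 134,769,600 bytes.
Track C: 96,000 × 87 × 1 × 8 = 66,816,000 bytes.
Track D: 24,000 × 182 × 1 × 6 = 26,208,000 bytes.
Total = 402,897,600 bytes = 402.9 MB.

402.9 MB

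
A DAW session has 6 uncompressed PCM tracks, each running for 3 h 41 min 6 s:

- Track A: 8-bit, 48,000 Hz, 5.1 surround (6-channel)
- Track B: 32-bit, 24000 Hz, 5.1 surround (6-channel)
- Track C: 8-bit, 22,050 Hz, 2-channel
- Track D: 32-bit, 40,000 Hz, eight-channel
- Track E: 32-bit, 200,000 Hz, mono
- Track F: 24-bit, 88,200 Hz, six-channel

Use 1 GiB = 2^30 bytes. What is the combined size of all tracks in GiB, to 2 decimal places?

56.53 GiB

3 h 41 min 6 s = 13,266 s.
Track A: 48,000 × 13,266 × 1 × 6 = 3,820,608,000 bytes.
Track B: 24,000 × 13,266 × 4 × 6 = 7,641,216,000 bytes.
Track C: 22,050 × 13,266 × 1 × 2 = 585,030,600 bytes.
Track D: 40,000 × 13,266 × 4 × 8 = 16,980,480,000 bytes.
Track E: 200,000 × 13,266 × 4 × 1 = 10,612,800,000 bytes.
Track F: 88,200 × 13,266 × 3 × 6 = 21,061,101,600 bytes.
Total = 60,701,236,200 bytes = 56.53 GiB.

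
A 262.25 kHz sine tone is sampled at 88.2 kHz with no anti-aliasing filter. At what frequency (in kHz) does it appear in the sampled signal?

2.35 kHz

Nyquist = 88,200/2 = 44,100 Hz; 262,250 Hz exceeds it.
Alias = |262,250 − 3×88,200| = |262,250 − 264,600| = 2,350 Hz = 2.35 kHz.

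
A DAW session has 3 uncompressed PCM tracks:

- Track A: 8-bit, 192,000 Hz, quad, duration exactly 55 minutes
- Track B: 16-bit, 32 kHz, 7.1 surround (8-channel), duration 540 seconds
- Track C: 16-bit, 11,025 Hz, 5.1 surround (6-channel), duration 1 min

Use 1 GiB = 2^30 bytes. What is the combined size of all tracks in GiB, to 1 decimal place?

Track A: exactly 55 minutes = 3,300 s; 192,000 × 3,300 × 1 × 4 = 2,534,400,000 bytes.
Track B: 32,000 × 540 × 2 × 8 = 276,480,000 bytes.
Track C: 1 min = 60 s; 11,025 × 60 × 2 × 6 = 7,938,000 bytes.
Total = 2,818,818,000 bytes = 2.6 GiB.

2.6 GiB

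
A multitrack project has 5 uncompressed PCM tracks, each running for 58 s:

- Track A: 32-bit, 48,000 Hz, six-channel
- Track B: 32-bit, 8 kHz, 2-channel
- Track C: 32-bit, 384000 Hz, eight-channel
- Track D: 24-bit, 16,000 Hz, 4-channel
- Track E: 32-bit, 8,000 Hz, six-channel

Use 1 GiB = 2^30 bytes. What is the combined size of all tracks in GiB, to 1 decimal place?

0.8 GiB

Track A: 48,000 × 58 × 4 × 6 = 66,816,000 bytes.
Track B: 8,000 × 58 × 4 × 2 = 3,712,000 bytes.
Track C: 384,000 × 58 × 4 × 8 = 712,704,000 bytes.
Track D: 16,000 × 58 × 3 × 4 = 11,136,000 bytes.
Track E: 8,000 × 58 × 4 × 6 = 11,136,000 bytes.
Total = 805,504,000 bytes = 0.8 GiB.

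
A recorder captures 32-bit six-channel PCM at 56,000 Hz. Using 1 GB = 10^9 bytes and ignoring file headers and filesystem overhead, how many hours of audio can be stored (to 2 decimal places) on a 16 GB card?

3.31 hours

Uncompressed byte rate = 56,000 × 4 × 6 = 1,344,000 bytes/s.
Capacity = 16 × 1,000,000,000 = 16,000,000,000 bytes.
16,000,000,000 / 1,344,000 ≈ 11904.76 s → 3.31 hours.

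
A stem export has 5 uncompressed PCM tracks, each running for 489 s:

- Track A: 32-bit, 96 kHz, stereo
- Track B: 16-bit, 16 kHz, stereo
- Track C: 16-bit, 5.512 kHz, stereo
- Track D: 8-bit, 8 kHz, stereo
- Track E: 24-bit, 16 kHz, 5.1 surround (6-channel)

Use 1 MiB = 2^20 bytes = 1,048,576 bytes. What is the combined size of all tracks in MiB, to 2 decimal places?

Track A: 96,000 × 489 × 4 × 2 = 375,552,000 bytes.
Track B: 16,000 × 489 × 2 × 2 = 31,296,000 bytes.
Track C: 5,512 × 489 × 2 × 2 = 10,781,472 bytes.
Track D: 8,000 × 489 × 1 × 2 = 7,824,000 bytes.
Track E: 16,000 × 489 × 3 × 6 = 140,832,000 bytes.
Total = 566,285,472 bytes = 540.05 MiB.

540.05 MiB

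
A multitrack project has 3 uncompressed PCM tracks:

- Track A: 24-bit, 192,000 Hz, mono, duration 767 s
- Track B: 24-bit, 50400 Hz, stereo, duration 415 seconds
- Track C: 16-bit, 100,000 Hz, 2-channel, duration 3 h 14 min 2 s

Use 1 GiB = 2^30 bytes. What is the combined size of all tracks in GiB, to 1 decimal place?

4.9 GiB

Track A: 192,000 × 767 × 3 × 1 = 441,792,000 bytes.
Track B: 50,400 × 415 × 3 × 2 = 125,496,000 bytes.
Track C: 3 h 14 min 2 s = 11,642 s; 100,000 × 11,642 × 2 × 2 = 4,656,800,000 bytes.
Total = 5,224,088,000 bytes = 4.9 GiB.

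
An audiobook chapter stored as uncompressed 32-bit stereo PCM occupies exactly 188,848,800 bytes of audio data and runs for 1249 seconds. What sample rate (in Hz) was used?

Bytes = sample_rate × seconds × bytes_per_sample × channels.
sample_rate = 188,848,800 / (1,249 × 4 × 2) = 188,848,800 / 9,992 = 18,900 Hz.

18,900 Hz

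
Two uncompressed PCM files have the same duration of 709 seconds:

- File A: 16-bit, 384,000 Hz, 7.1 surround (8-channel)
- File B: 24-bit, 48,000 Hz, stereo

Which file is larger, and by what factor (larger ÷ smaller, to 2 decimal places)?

File A: 384,000 × 2 × 8 = 6,144,000 bytes/s.
File B: 48,000 × 3 × 2 = 288,000 bytes/s.
File A is larger; ratio = 4,356,096,000 / 204,192,000 = 21.33.

File A, by a factor of 21.33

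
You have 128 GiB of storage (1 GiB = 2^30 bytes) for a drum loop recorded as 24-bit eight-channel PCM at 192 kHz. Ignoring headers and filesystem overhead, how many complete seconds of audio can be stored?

29,826 seconds

Uncompressed byte rate = 192,000 × 3 × 8 = 4,608,000 bytes/s.
Capacity = 128 × 1,073,741,824 = 137,438,953,472 bytes.
137,438,953,472 / 4,608,000 ≈ 29826.16 s → 29,826 seconds.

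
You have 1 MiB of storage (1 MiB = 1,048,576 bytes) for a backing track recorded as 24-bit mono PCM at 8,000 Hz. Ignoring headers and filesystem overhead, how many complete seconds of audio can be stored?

Uncompressed byte rate = 8,000 × 3 × 1 = 24,000 bytes/s.
Capacity = 1 × 1,048,576 = 1,048,576 bytes.
1,048,576 / 24,000 ≈ 43.69 s → 43 seconds.

43 seconds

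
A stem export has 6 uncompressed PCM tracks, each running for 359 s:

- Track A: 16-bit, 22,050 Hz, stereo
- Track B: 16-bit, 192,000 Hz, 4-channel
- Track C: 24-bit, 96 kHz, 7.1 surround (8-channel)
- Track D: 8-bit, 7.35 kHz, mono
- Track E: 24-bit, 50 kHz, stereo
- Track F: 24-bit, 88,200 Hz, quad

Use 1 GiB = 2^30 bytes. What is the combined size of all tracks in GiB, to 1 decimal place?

1.8 GiB

Track A: 22,050 × 359 × 2 × 2 = 31,663,800 bytes.
Track B: 192,000 × 359 × 2 × 4 = 551,424,000 bytes.
Track C: 96,000 × 359 × 3 × 8 = 827,136,000 bytes.
Track D: 7,350 × 359 × 1 × 1 = 2,638,650 bytes.
Track E: 50,000 × 359 × 3 × 2 = 107,700,000 bytes.
Track F: 88,200 × 359 × 3 × 4 = 379,965,600 bytes.
Total = 1,900,528,050 bytes = 1.8 GiB.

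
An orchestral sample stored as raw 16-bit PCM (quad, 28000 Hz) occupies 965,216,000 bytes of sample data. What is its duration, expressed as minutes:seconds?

Byte rate = 28,000 × 2 × 4 = 224,000 bytes/s.
Duration = 965,216,000 / 224,000 = 4,309 s.
4,309 s = 71:49.

71:49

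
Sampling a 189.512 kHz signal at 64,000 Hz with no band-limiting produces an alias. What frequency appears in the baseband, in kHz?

2.488 kHz

Nyquist = 64,000/2 = 32,000 Hz; 189,512 Hz exceeds it.
Alias = |189,512 − 3×64,000| = |189,512 − 192,000| = 2,488 Hz = 2.488 kHz.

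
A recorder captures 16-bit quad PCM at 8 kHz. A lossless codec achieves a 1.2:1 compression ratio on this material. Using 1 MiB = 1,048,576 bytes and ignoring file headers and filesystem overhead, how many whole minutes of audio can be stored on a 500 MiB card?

163 minutes

Uncompressed byte rate = 8,000 × 2 × 4 = 64,000 bytes/s.
After 1.2:1 compression, effective rate ≈ 53333.33 bytes/s.
Capacity = 500 × 1,048,576 = 524,288,000 bytes.
524,288,000 / effective rate ≈ 9830.4 s → 163 minutes.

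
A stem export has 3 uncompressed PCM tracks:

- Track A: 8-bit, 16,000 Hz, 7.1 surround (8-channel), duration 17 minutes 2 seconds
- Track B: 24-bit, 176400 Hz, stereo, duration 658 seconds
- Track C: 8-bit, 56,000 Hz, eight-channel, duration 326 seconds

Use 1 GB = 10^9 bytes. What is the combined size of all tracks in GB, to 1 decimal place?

1.0 GB

Track A: 17 minutes 2 seconds = 1,022 s; 16,000 × 1,022 × 1 × 8 = 130,816,000 bytes.
Track B: 176,400 × 658 × 3 × 2 = 696,427,200 bytes.
Track C: 56,000 × 326 × 1 × 8 = 146,048,000 bytes.
Total = 973,291,200 bytes = 1.0 GB.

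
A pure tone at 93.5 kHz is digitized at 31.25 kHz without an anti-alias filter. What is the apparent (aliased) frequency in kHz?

Nyquist = 31,250/2 = 15,625 Hz; 93,500 Hz exceeds it.
Alias = |93,500 − 3×31,250| = |93,500 − 93,750| = 250 Hz = 0.25 kHz.

0.25 kHz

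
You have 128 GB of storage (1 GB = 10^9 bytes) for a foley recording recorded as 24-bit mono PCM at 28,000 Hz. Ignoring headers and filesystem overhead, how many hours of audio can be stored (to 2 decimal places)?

Uncompressed byte rate = 28,000 × 3 × 1 = 84,000 bytes/s.
Capacity = 128 × 1,000,000,000 = 128,000,000,000 bytes.
128,000,000,000 / 84,000 ≈ 1523809.52 s → 423.28 hours.

423.28 hours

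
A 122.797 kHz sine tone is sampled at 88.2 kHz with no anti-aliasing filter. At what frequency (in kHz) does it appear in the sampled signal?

Nyquist = 88,200/2 = 44,100 Hz; 122,797 Hz exceeds it.
Alias = |122,797 − 1×88,200| = |122,797 − 88,200| = 34,597 Hz = 34.597 kHz.

34.597 kHz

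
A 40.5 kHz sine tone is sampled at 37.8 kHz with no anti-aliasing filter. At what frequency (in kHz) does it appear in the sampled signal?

Nyquist = 37,800/2 = 18,900 Hz; 40,500 Hz exceeds it.
Alias = |40,500 − 1×37,800| = |40,500 − 37,800| = 2,700 Hz = 2.7 kHz.

2.7 kHz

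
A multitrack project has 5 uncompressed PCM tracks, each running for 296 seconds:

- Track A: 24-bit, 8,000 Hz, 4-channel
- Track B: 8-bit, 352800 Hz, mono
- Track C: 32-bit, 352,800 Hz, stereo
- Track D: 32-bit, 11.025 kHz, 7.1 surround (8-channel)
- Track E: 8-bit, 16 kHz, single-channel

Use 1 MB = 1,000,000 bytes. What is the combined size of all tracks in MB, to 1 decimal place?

Track A: 8,000 × 296 × 3 × 4 = 28,416,000 bytes.
Track B: 352,800 × 296 × 1 × 1 = 104,428,800 bytes.
Track C: 352,800 × 296 × 4 × 2 = 835,430,400 bytes.
Track D: 11,025 × 296 × 4 × 8 = 104,428,800 bytes.
Track E: 16,000 × 296 × 1 × 1 = 4,736,000 bytes.
Total = 1,077,440,000 bytes = 1077.4 MB.

1077.4 MB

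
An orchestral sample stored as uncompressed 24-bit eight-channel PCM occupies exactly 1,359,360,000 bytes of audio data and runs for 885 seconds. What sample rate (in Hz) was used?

64,000 Hz

Bytes = sample_rate × seconds × bytes_per_sample × channels.
sample_rate = 1,359,360,000 / (885 × 3 × 8) = 1,359,360,000 / 21,240 = 64,000 Hz.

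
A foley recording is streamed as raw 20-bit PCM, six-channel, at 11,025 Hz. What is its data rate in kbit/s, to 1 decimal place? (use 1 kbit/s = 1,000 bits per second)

Bit rate = 11,025 × 20 × 6 = 1,323,000 bits/s.
= 1323.0 kbit/s.

1323.0 kbit/s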